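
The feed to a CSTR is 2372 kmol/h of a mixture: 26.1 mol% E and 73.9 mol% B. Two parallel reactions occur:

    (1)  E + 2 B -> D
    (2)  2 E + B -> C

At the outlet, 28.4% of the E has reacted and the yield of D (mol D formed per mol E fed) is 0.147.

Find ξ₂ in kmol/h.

ξ₂ = 42.4 kmol/h

Yield of D: 1ξ₁ / 619.1 = 0.147 → ξ₁ = 91.01 kmol/h.
Conversion of E: 1ξ₁ + 2ξ₂ = 0.284 × 619.1 = 175.8 → ξ₂ = 42.41 kmol/h.
Outlet amounts (n = n₀ + Σ ν·ξ):
  E: 619.1 − 1(91.01) − 2(42.41) = 443.3
  B: 1753 − 2(91.01) − 1(42.41) = 1528
  D: 0 + 1(91.01) = 91.01
  C: 0 + 1(42.41) = 42.41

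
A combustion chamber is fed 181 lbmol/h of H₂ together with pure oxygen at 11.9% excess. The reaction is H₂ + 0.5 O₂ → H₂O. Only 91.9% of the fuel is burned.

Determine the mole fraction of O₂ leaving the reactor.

Stoichiometric O₂ = 0.5 × 181 = 90.5 lbmol/h; O₂ fed = 90.5 × 1.119 = 101.3 lbmol/h.
Fuel reacted = 0.919 × 181 → ξ = 166.3 lbmol/h.
Outlet (n = n₀ + ν ξ):
  H₂: 181 − 1(166.3) = 14.66
  O₂: 101.3 − 0.5(166.3) = 18.1
  H₂O: 0 + 1(166.3) = 166.3
Total out = 199.1 lbmol/h; y_O₂ = 18.1 / 199.1 = 0.09091.

0.0909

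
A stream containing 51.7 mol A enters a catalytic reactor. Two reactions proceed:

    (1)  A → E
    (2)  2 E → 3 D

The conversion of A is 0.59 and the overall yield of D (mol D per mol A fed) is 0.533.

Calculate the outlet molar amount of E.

12.1 mol

Conversion of A: A consumed = 1ξ₁ = 0.59 × 51.7 → ξ₁ = 30.5 mol.
Yield of D: 3ξ₂ / 51.7 = 0.533 → ξ₂ = 9.185 mol.
Outlet amounts (n = n₀ + Σ ν·ξ):
  A: 51.7 − 1(30.5) = 21.2
  E: 0 + 1(30.5) − 2(9.185) = 12.13
  D: 0 + 3(9.185) = 27.56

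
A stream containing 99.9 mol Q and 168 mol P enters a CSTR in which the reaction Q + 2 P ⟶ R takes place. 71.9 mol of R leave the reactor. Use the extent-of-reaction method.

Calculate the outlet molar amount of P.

24.2 mol

For R: n = n₀ + 1ξ → 71.9 = 0 + 1ξ, giving ξ = 71.9 mol.
Outlet amounts (n = n₀ + ν ξ):
  Q: 99.9 − 1(71.9) = 28
  P: 168 − 2(71.9) = 24.2
  R: 0 + 1(71.9) = 71.9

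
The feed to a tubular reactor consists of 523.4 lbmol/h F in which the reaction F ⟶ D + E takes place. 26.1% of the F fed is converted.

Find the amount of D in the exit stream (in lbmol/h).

137 lbmol/h

F reacted = 0.261 × 523.4 = 136.6 lbmol/h; ν_F = −1, so ξ = 136.6/1 = 136.6 lbmol/h.
Outlet amounts (n = n₀ + ν ξ):
  F: 523.4 − 1(136.6) = 386.8
  D: 0 + 1(136.6) = 136.6
  E: 0 + 1(136.6) = 136.6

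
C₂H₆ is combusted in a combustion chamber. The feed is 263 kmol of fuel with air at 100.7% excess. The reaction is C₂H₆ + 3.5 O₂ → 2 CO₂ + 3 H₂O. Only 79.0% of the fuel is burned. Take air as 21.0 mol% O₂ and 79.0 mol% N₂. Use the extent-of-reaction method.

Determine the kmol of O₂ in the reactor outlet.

1120 kmol

Stoichiometric O₂ = 3.5 × 263 = 920.5 kmol; O₂ fed = 920.5 × 2.007 = 1847 kmol.
N₂ fed = 1847 × 79/21 = 6950 kmol.
Fuel reacted = 0.79 × 263 → ξ = 207.8 kmol.
Outlet (n = n₀ + ν ξ):
  C₂H₆: 263 − 1(207.8) = 55.23
  O₂: 1847 − 3.5(207.8) = 1120
  N₂: 6950 (inert)
  CO₂: 0 + 2(207.8) = 415.5
  H₂O: 0 + 3(207.8) = 623.3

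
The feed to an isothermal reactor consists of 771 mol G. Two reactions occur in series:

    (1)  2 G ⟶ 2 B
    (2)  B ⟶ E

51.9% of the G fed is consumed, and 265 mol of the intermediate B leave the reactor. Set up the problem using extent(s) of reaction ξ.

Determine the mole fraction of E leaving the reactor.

Conversion of G: G consumed = 2ξ₁ = 0.519 × 771 → ξ₁ = 200.1 mol.
B balance: n_B = 0 + 2ξ₁ − 1ξ₂ = 265 → ξ₂ = (2·200.1 − 265)/1 = 135.1 mol.
Outlet amounts (n = n₀ + Σ ν·ξ):
  G: 771 − 2(200.1) = 370.9
  B: 0 + 2(200.1) − 1(135.1) = 265
  E: 0 + 1(135.1) = 135.1
Total out = 771 mol; y_E = 135.1 / 771 = 0.1753.

0.175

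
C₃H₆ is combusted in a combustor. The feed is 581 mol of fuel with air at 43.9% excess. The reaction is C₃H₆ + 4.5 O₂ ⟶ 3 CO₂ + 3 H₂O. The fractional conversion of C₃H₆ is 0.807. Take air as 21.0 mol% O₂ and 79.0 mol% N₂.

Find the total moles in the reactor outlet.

Stoichiometric O₂ = 4.5 × 581 = 2614 mol; O₂ fed = 2614 × 1.439 = 3762 mol.
N₂ fed = 3762 × 79/21 = 14150 mol.
Fuel reacted = 0.807 × 581 → ξ = 468.9 mol.
Outlet (n = n₀ + ν ξ):
  C₃H₆: 581 − 1(468.9) = 112.1
  O₂: 3762 − 4.5(468.9) = 1652
  N₂: 14150 (inert)
  CO₂: 0 + 3(468.9) = 1407
  H₂O: 0 + 3(468.9) = 1407
Total out = 112.1 + 1652 + 14150 + 1407 + 1407 = 18730 mol.

18700 mol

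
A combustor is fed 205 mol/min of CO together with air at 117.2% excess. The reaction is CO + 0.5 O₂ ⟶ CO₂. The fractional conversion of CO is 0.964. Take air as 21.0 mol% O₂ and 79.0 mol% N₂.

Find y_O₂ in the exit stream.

0.106

Stoichiometric O₂ = 0.5 × 205 = 102.5 mol/min; O₂ fed = 102.5 × 2.172 = 222.6 mol/min.
N₂ fed = 222.6 × 79/21 = 837.5 mol/min.
Fuel reacted = 0.964 × 205 → ξ = 197.6 mol/min.
Outlet (n = n₀ + ν ξ):
  CO: 205 − 1(197.6) = 7.38
  O₂: 222.6 − 0.5(197.6) = 123.8
  N₂: 837.5 (inert)
  CO₂: 0 + 1(197.6) = 197.6
Total out = 1166 mol/min; y_O₂ = 123.8 / 1166 = 0.1062.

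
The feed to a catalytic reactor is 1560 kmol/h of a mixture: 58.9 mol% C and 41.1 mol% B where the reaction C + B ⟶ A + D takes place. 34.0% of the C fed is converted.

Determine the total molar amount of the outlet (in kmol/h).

1560 kmol/h

C reacted = 0.34 × 918.8 = 312.4 kmol/h; ν_C = −1, so ξ = 312.4/1 = 312.4 kmol/h.
Outlet amounts (n = n₀ + ν ξ):
  C: 918.8 − 1(312.4) = 606.4
  B: 641.2 − 1(312.4) = 328.8
  A: 0 + 1(312.4) = 312.4
  D: 0 + 1(312.4) = 312.4
Total out = 606.4 + 328.8 + 312.4 + 312.4 = 1560 kmol/h.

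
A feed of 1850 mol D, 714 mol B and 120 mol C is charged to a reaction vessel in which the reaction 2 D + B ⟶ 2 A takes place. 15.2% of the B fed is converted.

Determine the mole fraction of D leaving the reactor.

B reacted = 0.152 × 714 = 108.5 mol; ν_B = −1, so ξ = 108.5/1 = 108.5 mol.
Outlet amounts (n = n₀ + ν ξ):
  D: 1850 − 2(108.5) = 1633
  B: 714 − 1(108.5) = 605.5
  A: 0 + 2(108.5) = 217.1
  C: 120 (inert)
Total out = 2575 mol; y_D = 1633 / 2575 = 0.634.

0.634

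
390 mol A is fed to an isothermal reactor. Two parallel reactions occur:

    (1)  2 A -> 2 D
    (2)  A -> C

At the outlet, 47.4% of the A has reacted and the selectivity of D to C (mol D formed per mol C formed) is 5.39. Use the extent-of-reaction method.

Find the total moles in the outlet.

Conversion of A: A consumed = 0.474 × 390 = 184.9 mol = 2ξ₁ + 1ξ₂.
Selectivity: 2ξ₁ / (1ξ₂) = 5.39 → ξ₁ = 2.695 ξ₂.
Substitute: (2·2.695 + 1) ξ₂ = 184.9 → ξ₂ = 28.93 mol, ξ₁ = 77.97 mol.
Outlet amounts (n = n₀ + Σ ν·ξ):
  A: 390 − 2(77.97) − 1(28.93) = 205.1
  D: 0 + 2(77.97) = 155.9
  C: 0 + 1(28.93) = 28.93
Total out = 205.1 + 155.9 + 28.93 = 390 mol.

390 mol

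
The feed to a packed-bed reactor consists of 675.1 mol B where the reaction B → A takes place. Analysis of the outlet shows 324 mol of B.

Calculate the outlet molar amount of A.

For B: n = n₀ − 1ξ → 324 = 675.1 − 1ξ, giving ξ = 351.1 mol.
Outlet amounts (n = n₀ + ν ξ):
  B: 675.1 − 1(351.1) = 324
  A: 0 + 1(351.1) = 351.1

351 mol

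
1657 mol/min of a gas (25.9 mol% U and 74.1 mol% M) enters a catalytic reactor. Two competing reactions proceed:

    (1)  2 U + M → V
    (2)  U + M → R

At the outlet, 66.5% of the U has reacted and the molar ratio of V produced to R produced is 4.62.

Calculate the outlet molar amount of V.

129 mol/min

Conversion of U: U consumed = 0.665 × 429.2 = 285.4 mol/min = 2ξ₁ + 1ξ₂.
Selectivity: 1ξ₁ / (1ξ₂) = 4.62 → ξ₁ = 4.62 ξ₂.
Substitute: (2·4.62 + 1) ξ₂ = 285.4 → ξ₂ = 27.87 mol/min, ξ₁ = 128.8 mol/min.
Outlet amounts (n = n₀ + Σ ν·ξ):
  U: 429.2 − 2(128.8) − 1(27.87) = 143.8
  M: 1228 − 1(128.8) − 1(27.87) = 1071
  V: 0 + 1(128.8) = 128.8
  R: 0 + 1(27.87) = 27.87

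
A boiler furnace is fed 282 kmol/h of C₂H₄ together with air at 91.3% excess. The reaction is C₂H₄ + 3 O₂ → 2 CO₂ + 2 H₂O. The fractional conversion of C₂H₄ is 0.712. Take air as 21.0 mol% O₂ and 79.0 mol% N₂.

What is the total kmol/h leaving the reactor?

7990 kmol/h

Stoichiometric O₂ = 3 × 282 = 846 kmol/h; O₂ fed = 846 × 1.913 = 1618 kmol/h.
N₂ fed = 1618 × 79/21 = 6088 kmol/h.
Fuel reacted = 0.712 × 282 → ξ = 200.8 kmol/h.
Outlet (n = n₀ + ν ξ):
  C₂H₄: 282 − 1(200.8) = 81.22
  O₂: 1618 − 3(200.8) = 1016
  N₂: 6088 (inert)
  CO₂: 0 + 2(200.8) = 401.6
  H₂O: 0 + 2(200.8) = 401.6
Total out = 81.22 + 1016 + 6088 + 401.6 + 401.6 = 7989 kmol/h.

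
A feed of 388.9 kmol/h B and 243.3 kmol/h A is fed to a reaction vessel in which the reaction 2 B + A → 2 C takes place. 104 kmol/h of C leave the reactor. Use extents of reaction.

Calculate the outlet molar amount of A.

For C: n = n₀ + 2ξ → 104 = 0 + 2ξ, giving ξ = 52 kmol/h.
Outlet amounts (n = n₀ + ν ξ):
  B: 388.9 − 2(52) = 284.9
  A: 243.3 − 1(52) = 191.3
  C: 0 + 2(52) = 104

191 kmol/h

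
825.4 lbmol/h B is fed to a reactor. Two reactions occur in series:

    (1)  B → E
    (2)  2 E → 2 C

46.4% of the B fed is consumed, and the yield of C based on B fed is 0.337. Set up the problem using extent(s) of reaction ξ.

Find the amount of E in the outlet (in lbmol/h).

Conversion of B: B consumed = 1ξ₁ = 0.464 × 825.4 → ξ₁ = 383 lbmol/h.
Yield of C: 2ξ₂ / 825.4 = 0.337 → ξ₂ = 139.1 lbmol/h.
Outlet amounts (n = n₀ + Σ ν·ξ):
  B: 825.4 − 1(383) = 442.4
  E: 0 + 1(383) − 2(139.1) = 104.8
  C: 0 + 2(139.1) = 278.2

105 lbmol/h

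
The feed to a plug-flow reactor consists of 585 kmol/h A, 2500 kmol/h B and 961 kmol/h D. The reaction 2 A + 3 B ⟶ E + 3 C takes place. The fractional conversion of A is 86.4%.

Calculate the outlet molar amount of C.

758 kmol/h

A reacted = 0.864 × 585 = 505.4 kmol/h; ν_A = −2, so ξ = 505.4/2 = 252.7 kmol/h.
Outlet amounts (n = n₀ + ν ξ):
  A: 585 − 2(252.7) = 79.56
  B: 2500 − 3(252.7) = 1742
  E: 0 + 1(252.7) = 252.7
  C: 0 + 3(252.7) = 758.2
  D: 961 (inert)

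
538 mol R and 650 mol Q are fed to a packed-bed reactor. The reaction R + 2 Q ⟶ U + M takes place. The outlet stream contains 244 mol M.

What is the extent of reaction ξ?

For M: n = n₀ + 1ξ → 244 = 0 + 1ξ, giving ξ = 244 mol.
Outlet amounts (n = n₀ + ν ξ):
  R: 538 − 1(244) = 294
  Q: 650 − 2(244) = 162
  U: 0 + 1(244) = 244
  M: 0 + 1(244) = 244

ξ = 244 mol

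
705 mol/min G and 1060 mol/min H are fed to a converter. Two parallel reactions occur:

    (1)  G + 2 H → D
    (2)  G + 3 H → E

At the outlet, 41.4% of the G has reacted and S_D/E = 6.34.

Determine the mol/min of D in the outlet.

Conversion of G: G consumed = 0.414 × 705 = 291.9 mol/min = 1ξ₁ + 1ξ₂.
Selectivity: 1ξ₁ / (1ξ₂) = 6.34 → ξ₁ = 6.34 ξ₂.
Substitute: (1·6.34 + 1) ξ₂ = 291.9 → ξ₂ = 39.76 mol/min, ξ₁ = 252.1 mol/min.
Outlet amounts (n = n₀ + Σ ν·ξ):
  G: 705 − 1(252.1) − 1(39.76) = 413.1
  H: 1060 − 2(252.1) − 3(39.76) = 436.5
  D: 0 + 1(252.1) = 252.1
  E: 0 + 1(39.76) = 39.76

252 mol/min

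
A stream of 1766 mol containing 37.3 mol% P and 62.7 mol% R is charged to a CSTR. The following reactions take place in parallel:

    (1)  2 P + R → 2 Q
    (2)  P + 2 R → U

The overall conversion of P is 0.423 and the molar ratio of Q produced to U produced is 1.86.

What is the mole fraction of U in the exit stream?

Conversion of P: P consumed = 0.423 × 658.7 = 278.6 mol = 2ξ₁ + 1ξ₂.
Selectivity: 2ξ₁ / (1ξ₂) = 1.86 → ξ₁ = 0.93 ξ₂.
Substitute: (2·0.93 + 1) ξ₂ = 278.6 → ξ₂ = 97.43 mol, ξ₁ = 90.61 mol.
Outlet amounts (n = n₀ + Σ ν·ξ):
  P: 658.7 − 2(90.61) − 1(97.43) = 380.1
  R: 1107 − 1(90.61) − 2(97.43) = 821.8
  Q: 0 + 2(90.61) = 181.2
  U: 0 + 1(97.43) = 97.43
Total out = 1481 mol; y_U = 97.43 / 1481 = 0.0658.

0.0658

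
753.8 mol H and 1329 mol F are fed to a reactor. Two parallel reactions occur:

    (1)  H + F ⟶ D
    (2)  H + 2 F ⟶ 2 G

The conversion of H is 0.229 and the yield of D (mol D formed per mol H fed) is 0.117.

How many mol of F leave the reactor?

Yield of D: 1ξ₁ / 753.8 = 0.117 → ξ₁ = 88.19 mol.
Conversion of H: 1ξ₁ + 1ξ₂ = 0.229 × 753.8 = 172.6 → ξ₂ = 84.43 mol.
Outlet amounts (n = n₀ + Σ ν·ξ):
  H: 753.8 − 1(88.19) − 1(84.43) = 581.2
  F: 1329 − 1(88.19) − 2(84.43) = 1072
  D: 0 + 1(88.19) = 88.19
  G: 0 + 2(84.43) = 168.9

1070 mol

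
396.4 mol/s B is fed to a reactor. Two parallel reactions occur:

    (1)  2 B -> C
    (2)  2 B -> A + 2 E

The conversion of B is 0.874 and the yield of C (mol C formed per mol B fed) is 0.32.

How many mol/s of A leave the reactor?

46.4 mol/s

Yield of C: 1ξ₁ / 396.4 = 0.32 → ξ₁ = 126.8 mol/s.
Conversion of B: 2ξ₁ + 2ξ₂ = 0.874 × 396.4 = 346.5 → ξ₂ = 46.38 mol/s.
Outlet amounts (n = n₀ + Σ ν·ξ):
  B: 396.4 − 2(126.8) − 2(46.38) = 49.95
  C: 0 + 1(126.8) = 126.8
  A: 0 + 1(46.38) = 46.38
  E: 0 + 2(46.38) = 92.76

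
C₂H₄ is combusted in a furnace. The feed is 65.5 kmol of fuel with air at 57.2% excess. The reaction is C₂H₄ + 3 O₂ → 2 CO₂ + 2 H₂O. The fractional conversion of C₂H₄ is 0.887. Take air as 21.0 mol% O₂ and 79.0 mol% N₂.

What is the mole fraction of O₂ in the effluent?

0.0876

Stoichiometric O₂ = 3 × 65.5 = 196.5 kmol; O₂ fed = 196.5 × 1.572 = 308.9 kmol.
N₂ fed = 308.9 × 79/21 = 1162 kmol.
Fuel reacted = 0.887 × 65.5 → ξ = 58.1 kmol.
Outlet (n = n₀ + ν ξ):
  C₂H₄: 65.5 − 1(58.1) = 7.401
  O₂: 308.9 − 3(58.1) = 134.6
  N₂: 1162 (inert)
  CO₂: 0 + 2(58.1) = 116.2
  H₂O: 0 + 2(58.1) = 116.2
Total out = 1536 kmol; y_O₂ = 134.6 / 1536 = 0.08761.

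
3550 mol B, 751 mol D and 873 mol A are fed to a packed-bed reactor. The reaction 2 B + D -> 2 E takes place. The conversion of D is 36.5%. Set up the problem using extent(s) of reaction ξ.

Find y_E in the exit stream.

D reacted = 0.365 × 751 = 274.1 mol; ν_D = −1, so ξ = 274.1/1 = 274.1 mol.
Outlet amounts (n = n₀ + ν ξ):
  B: 3550 − 2(274.1) = 3002
  D: 751 − 1(274.1) = 476.9
  E: 0 + 2(274.1) = 548.2
  A: 873 (inert)
Total out = 4900 mol; y_E = 548.2 / 4900 = 0.1119.

0.112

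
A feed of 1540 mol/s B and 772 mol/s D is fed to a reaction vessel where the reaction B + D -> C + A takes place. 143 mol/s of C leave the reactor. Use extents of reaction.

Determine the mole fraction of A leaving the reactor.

For C: n = n₀ + 1ξ → 143 = 0 + 1ξ, giving ξ = 143 mol/s.
Outlet amounts (n = n₀ + ν ξ):
  B: 1540 − 1(143) = 1397
  D: 772 − 1(143) = 629
  C: 0 + 1(143) = 143
  A: 0 + 1(143) = 143
Total out = 2312 mol/s; y_A = 143 / 2312 = 0.06185.

0.0619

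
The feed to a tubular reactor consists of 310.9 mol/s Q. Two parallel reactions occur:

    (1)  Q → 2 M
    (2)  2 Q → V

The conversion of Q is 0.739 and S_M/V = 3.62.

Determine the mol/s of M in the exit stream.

Conversion of Q: Q consumed = 0.739 × 310.9 = 229.8 mol/s = 1ξ₁ + 2ξ₂.
Selectivity: 2ξ₁ / (1ξ₂) = 3.62 → ξ₁ = 1.81 ξ₂.
Substitute: (1·1.81 + 2) ξ₂ = 229.8 → ξ₂ = 60.3 mol/s, ξ₁ = 109.1 mol/s.
Outlet amounts (n = n₀ + Σ ν·ξ):
  Q: 310.9 − 1(109.1) − 2(60.3) = 81.14
  M: 0 + 2(109.1) = 218.3
  V: 0 + 1(60.3) = 60.3

218 mol/s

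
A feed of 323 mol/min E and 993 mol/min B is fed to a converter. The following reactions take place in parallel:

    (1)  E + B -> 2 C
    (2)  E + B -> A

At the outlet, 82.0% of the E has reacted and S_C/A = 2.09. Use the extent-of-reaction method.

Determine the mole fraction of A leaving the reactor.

0.109

Conversion of E: E consumed = 0.82 × 323 = 264.9 mol/min = 1ξ₁ + 1ξ₂.
Selectivity: 2ξ₁ / (1ξ₂) = 2.09 → ξ₁ = 1.045 ξ₂.
Substitute: (1·1.045 + 1) ξ₂ = 264.9 → ξ₂ = 129.5 mol/min, ξ₁ = 135.3 mol/min.
Outlet amounts (n = n₀ + Σ ν·ξ):
  E: 323 − 1(135.3) − 1(129.5) = 58.14
  B: 993 − 1(135.3) − 1(129.5) = 728.1
  C: 0 + 2(135.3) = 270.7
  A: 0 + 1(129.5) = 129.5
Total out = 1186 mol/min; y_A = 129.5 / 1186 = 0.1092.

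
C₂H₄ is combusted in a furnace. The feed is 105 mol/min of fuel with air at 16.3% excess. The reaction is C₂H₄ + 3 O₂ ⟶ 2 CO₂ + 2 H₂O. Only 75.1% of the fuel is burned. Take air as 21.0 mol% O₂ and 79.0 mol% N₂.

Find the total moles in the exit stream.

1850 mol/min

Stoichiometric O₂ = 3 × 105 = 315 mol/min; O₂ fed = 315 × 1.163 = 366.3 mol/min.
N₂ fed = 366.3 × 79/21 = 1378 mol/min.
Fuel reacted = 0.751 × 105 → ξ = 78.86 mol/min.
Outlet (n = n₀ + ν ξ):
  C₂H₄: 105 − 1(78.86) = 26.14
  O₂: 366.3 − 3(78.86) = 129.8
  N₂: 1378 (inert)
  CO₂: 0 + 2(78.86) = 157.7
  H₂O: 0 + 2(78.86) = 157.7
Total out = 26.14 + 129.8 + 1378 + 157.7 + 157.7 = 1850 mol/min.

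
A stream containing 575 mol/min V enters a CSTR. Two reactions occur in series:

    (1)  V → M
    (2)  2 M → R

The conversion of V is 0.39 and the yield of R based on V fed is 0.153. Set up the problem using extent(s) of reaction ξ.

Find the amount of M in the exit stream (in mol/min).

48.3 mol/min

Conversion of V: V consumed = 1ξ₁ = 0.39 × 575 → ξ₁ = 224.2 mol/min.
Yield of R: 1ξ₂ / 575 = 0.153 → ξ₂ = 87.97 mol/min.
Outlet amounts (n = n₀ + Σ ν·ξ):
  V: 575 − 1(224.2) = 350.8
  M: 0 + 1(224.2) − 2(87.97) = 48.3
  R: 0 + 1(87.97) = 87.97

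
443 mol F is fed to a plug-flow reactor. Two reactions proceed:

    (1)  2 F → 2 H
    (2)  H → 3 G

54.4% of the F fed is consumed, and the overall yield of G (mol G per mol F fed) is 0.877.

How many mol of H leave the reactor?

111 mol

Conversion of F: F consumed = 2ξ₁ = 0.544 × 443 → ξ₁ = 120.5 mol.
Yield of G: 3ξ₂ / 443 = 0.877 → ξ₂ = 129.5 mol.
Outlet amounts (n = n₀ + Σ ν·ξ):
  F: 443 − 2(120.5) = 202
  H: 0 + 2(120.5) − 1(129.5) = 111.5
  G: 0 + 3(129.5) = 388.5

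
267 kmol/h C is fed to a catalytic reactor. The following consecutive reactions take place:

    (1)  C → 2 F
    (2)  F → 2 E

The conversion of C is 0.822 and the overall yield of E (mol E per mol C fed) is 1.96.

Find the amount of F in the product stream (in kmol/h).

177 kmol/h

Conversion of C: C consumed = 1ξ₁ = 0.822 × 267 → ξ₁ = 219.5 kmol/h.
Yield of E: 2ξ₂ / 267 = 1.96 → ξ₂ = 261.7 kmol/h.
Outlet amounts (n = n₀ + Σ ν·ξ):
  C: 267 − 1(219.5) = 47.53
  F: 0 + 2(219.5) − 1(261.7) = 177.3
  E: 0 + 2(261.7) = 523.3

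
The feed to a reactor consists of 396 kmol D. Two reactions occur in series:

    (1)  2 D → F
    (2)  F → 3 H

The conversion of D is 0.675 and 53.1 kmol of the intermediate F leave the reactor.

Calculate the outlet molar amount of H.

Conversion of D: D consumed = 2ξ₁ = 0.675 × 396 → ξ₁ = 133.7 kmol.
F balance: n_F = 0 + 1ξ₁ − 1ξ₂ = 53.1 → ξ₂ = (1·133.7 − 53.1)/1 = 80.55 kmol.
Outlet amounts (n = n₀ + Σ ν·ξ):
  D: 396 − 2(133.7) = 128.7
  F: 0 + 1(133.7) − 1(80.55) = 53.1
  H: 0 + 3(80.55) = 241.7

242 kmol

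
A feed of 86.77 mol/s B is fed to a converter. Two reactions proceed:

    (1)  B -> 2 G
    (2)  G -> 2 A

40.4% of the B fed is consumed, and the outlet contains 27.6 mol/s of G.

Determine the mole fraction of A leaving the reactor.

0.517

Conversion of B: B consumed = 1ξ₁ = 0.404 × 86.77 → ξ₁ = 35.06 mol/s.
G balance: n_G = 0 + 2ξ₁ − 1ξ₂ = 27.6 → ξ₂ = (2·35.06 − 27.6)/1 = 42.51 mol/s.
Outlet amounts (n = n₀ + Σ ν·ξ):
  B: 86.77 − 1(35.06) = 51.71
  G: 0 + 2(35.06) − 1(42.51) = 27.6
  A: 0 + 2(42.51) = 85.02
Total out = 164.3 mol/s; y_A = 85.02 / 164.3 = 0.5174.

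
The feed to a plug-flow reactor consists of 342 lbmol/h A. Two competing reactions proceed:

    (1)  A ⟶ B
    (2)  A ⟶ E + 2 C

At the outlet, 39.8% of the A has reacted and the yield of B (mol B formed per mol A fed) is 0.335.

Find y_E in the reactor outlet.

Yield of B: 1ξ₁ / 342 = 0.335 → ξ₁ = 114.6 lbmol/h.
Conversion of A: 1ξ₁ + 1ξ₂ = 0.398 × 342 = 136.1 → ξ₂ = 21.55 lbmol/h.
Outlet amounts (n = n₀ + Σ ν·ξ):
  A: 342 − 1(114.6) − 1(21.55) = 205.9
  B: 0 + 1(114.6) = 114.6
  E: 0 + 1(21.55) = 21.55
  C: 0 + 2(21.55) = 43.09
Total out = 385.1 lbmol/h; y_E = 21.55 / 385.1 = 0.05595.

0.056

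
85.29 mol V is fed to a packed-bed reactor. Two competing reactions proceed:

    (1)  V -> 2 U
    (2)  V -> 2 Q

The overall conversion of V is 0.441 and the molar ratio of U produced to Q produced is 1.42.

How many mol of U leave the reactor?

44.1 mol

Conversion of V: V consumed = 0.441 × 85.29 = 37.61 mol = 1ξ₁ + 1ξ₂.
Selectivity: 2ξ₁ / (2ξ₂) = 1.42 → ξ₁ = 1.42 ξ₂.
Substitute: (1·1.42 + 1) ξ₂ = 37.61 → ξ₂ = 15.54 mol, ξ₁ = 22.07 mol.
Outlet amounts (n = n₀ + Σ ν·ξ):
  V: 85.29 − 1(22.07) − 1(15.54) = 47.68
  U: 0 + 2(22.07) = 44.14
  Q: 0 + 2(15.54) = 31.09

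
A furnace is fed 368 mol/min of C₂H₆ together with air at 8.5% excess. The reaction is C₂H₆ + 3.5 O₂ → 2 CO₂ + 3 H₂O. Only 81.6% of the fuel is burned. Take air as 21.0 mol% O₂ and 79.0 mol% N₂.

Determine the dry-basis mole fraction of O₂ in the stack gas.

Stoichiometric O₂ = 3.5 × 368 = 1288 mol/min; O₂ fed = 1288 × 1.085 = 1397 mol/min.
N₂ fed = 1397 × 79/21 = 5257 mol/min.
Fuel reacted = 0.816 × 368 → ξ = 300.3 mol/min.
Outlet (n = n₀ + ν ξ):
  C₂H₆: 368 − 1(300.3) = 67.71
  O₂: 1397 − 3.5(300.3) = 346.5
  N₂: 5257 (inert)
  CO₂: 0 + 2(300.3) = 600.6
  H₂O: 0 + 3(300.3) = 900.9
Dry total = 6272 mol/min; y_O₂ (dry) = 346.5 / 6272 = 0.05524.

0.0552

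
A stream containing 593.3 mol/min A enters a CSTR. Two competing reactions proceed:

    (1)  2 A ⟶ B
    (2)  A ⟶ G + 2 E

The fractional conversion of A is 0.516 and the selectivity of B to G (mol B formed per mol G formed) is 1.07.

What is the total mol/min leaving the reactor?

684 mol/min

Conversion of A: A consumed = 0.516 × 593.3 = 306.1 mol/min = 2ξ₁ + 1ξ₂.
Selectivity: 1ξ₁ / (1ξ₂) = 1.07 → ξ₁ = 1.07 ξ₂.
Substitute: (2·1.07 + 1) ξ₂ = 306.1 → ξ₂ = 97.5 mol/min, ξ₁ = 104.3 mol/min.
Outlet amounts (n = n₀ + Σ ν·ξ):
  A: 593.3 − 2(104.3) − 1(97.5) = 287.2
  B: 0 + 1(104.3) = 104.3
  G: 0 + 1(97.5) = 97.5
  E: 0 + 2(97.5) = 195
Total out = 287.2 + 104.3 + 97.5 + 195 = 684 mol/min.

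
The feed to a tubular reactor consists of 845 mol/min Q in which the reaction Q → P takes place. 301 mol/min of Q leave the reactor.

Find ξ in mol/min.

For Q: n = n₀ − 1ξ → 301 = 845 − 1ξ, giving ξ = 544 mol/min.
Outlet amounts (n = n₀ + ν ξ):
  Q: 845 − 1(544) = 301
  P: 0 + 1(544) = 544

ξ = 544 mol/min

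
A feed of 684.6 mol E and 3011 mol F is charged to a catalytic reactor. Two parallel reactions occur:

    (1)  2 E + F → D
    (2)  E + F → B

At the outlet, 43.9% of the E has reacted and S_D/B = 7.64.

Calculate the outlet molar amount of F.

Conversion of E: E consumed = 0.439 × 684.6 = 300.5 mol = 2ξ₁ + 1ξ₂.
Selectivity: 1ξ₁ / (1ξ₂) = 7.64 → ξ₁ = 7.64 ξ₂.
Substitute: (2·7.64 + 1) ξ₂ = 300.5 → ξ₂ = 18.46 mol, ξ₁ = 141 mol.
Outlet amounts (n = n₀ + Σ ν·ξ):
  E: 684.6 − 2(141) − 1(18.46) = 384.1
  F: 3011 − 1(141) − 1(18.46) = 2851
  D: 0 + 1(141) = 141
  B: 0 + 1(18.46) = 18.46

2850 mol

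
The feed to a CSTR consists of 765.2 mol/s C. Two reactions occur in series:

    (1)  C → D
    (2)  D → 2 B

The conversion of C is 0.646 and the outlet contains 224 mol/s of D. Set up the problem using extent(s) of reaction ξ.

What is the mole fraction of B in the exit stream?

Conversion of C: C consumed = 1ξ₁ = 0.646 × 765.2 → ξ₁ = 494.3 mol/s.
D balance: n_D = 0 + 1ξ₁ − 1ξ₂ = 224 → ξ₂ = (1·494.3 − 224)/1 = 270.3 mol/s.
Outlet amounts (n = n₀ + Σ ν·ξ):
  C: 765.2 − 1(494.3) = 270.9
  D: 0 + 1(494.3) − 1(270.3) = 224
  B: 0 + 2(270.3) = 540.6
Total out = 1036 mol/s; y_B = 540.6 / 1036 = 0.5221.

0.522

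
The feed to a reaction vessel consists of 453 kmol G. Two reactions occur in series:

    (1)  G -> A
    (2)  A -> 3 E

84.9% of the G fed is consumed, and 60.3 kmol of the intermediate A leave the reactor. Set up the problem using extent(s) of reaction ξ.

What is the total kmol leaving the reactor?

1100 kmol

Conversion of G: G consumed = 1ξ₁ = 0.849 × 453 → ξ₁ = 384.6 kmol.
A balance: n_A = 0 + 1ξ₁ − 1ξ₂ = 60.3 → ξ₂ = (1·384.6 − 60.3)/1 = 324.3 kmol.
Outlet amounts (n = n₀ + Σ ν·ξ):
  G: 453 − 1(384.6) = 68.4
  A: 0 + 1(384.6) − 1(324.3) = 60.3
  E: 0 + 3(324.3) = 972.9
Total out = 68.4 + 60.3 + 972.9 = 1102 kmol.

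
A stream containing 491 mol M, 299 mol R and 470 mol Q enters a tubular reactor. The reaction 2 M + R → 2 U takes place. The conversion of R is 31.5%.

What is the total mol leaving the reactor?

R reacted = 0.315 × 299 = 94.19 mol; ν_R = −1, so ξ = 94.19/1 = 94.19 mol.
Outlet amounts (n = n₀ + ν ξ):
  M: 491 − 2(94.19) = 302.6
  R: 299 − 1(94.19) = 204.8
  U: 0 + 2(94.19) = 188.4
  Q: 470 (inert)
Total out = 302.6 + 204.8 + 188.4 + 470 = 1166 mol.

1170 mol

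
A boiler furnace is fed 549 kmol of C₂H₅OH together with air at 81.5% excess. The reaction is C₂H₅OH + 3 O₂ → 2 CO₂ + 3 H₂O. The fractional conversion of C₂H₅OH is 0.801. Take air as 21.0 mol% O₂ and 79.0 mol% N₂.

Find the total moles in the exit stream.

Stoichiometric O₂ = 3 × 549 = 1647 kmol; O₂ fed = 1647 × 1.815 = 2989 kmol.
N₂ fed = 2989 × 79/21 = 11250 kmol.
Fuel reacted = 0.801 × 549 → ξ = 439.7 kmol.
Outlet (n = n₀ + ν ξ):
  C₂H₅OH: 549 − 1(439.7) = 109.3
  O₂: 2989 − 3(439.7) = 1670
  N₂: 11250 (inert)
  CO₂: 0 + 2(439.7) = 879.5
  H₂O: 0 + 3(439.7) = 1319
Total out = 109.3 + 1670 + 11250 + 879.5 + 1319 = 15220 kmol.

15200 kmol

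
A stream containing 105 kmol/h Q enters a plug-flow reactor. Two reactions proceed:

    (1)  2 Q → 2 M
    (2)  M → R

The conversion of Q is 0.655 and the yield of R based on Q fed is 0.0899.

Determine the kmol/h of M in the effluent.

59.3 kmol/h

Conversion of Q: Q consumed = 2ξ₁ = 0.655 × 105 → ξ₁ = 34.39 kmol/h.
Yield of R: 1ξ₂ / 105 = 0.0899 → ξ₂ = 9.439 kmol/h.
Outlet amounts (n = n₀ + Σ ν·ξ):
  Q: 105 − 2(34.39) = 36.22
  M: 0 + 2(34.39) − 1(9.439) = 59.34
  R: 0 + 1(9.439) = 9.439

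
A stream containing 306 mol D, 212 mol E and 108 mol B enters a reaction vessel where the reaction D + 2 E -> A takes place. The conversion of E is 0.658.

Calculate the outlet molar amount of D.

E reacted = 0.658 × 212 = 139.5 mol; ν_E = −2, so ξ = 139.5/2 = 69.75 mol.
Outlet amounts (n = n₀ + ν ξ):
  D: 306 − 1(69.75) = 236.3
  E: 212 − 2(69.75) = 72.5
  A: 0 + 1(69.75) = 69.75
  B: 108 (inert)

236 mol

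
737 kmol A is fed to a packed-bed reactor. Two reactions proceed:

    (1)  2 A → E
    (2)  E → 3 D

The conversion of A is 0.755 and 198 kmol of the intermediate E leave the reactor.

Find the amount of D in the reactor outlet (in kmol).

Conversion of A: A consumed = 2ξ₁ = 0.755 × 737 → ξ₁ = 278.2 kmol.
E balance: n_E = 0 + 1ξ₁ − 1ξ₂ = 198 → ξ₂ = (1·278.2 − 198)/1 = 80.22 kmol.
Outlet amounts (n = n₀ + Σ ν·ξ):
  A: 737 − 2(278.2) = 180.6
  E: 0 + 1(278.2) − 1(80.22) = 198
  D: 0 + 3(80.22) = 240.7

241 kmol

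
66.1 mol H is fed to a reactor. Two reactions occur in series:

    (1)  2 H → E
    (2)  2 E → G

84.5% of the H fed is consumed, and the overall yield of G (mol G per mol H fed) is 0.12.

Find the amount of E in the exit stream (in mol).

12.1 mol

Conversion of H: H consumed = 2ξ₁ = 0.845 × 66.1 → ξ₁ = 27.93 mol.
Yield of G: 1ξ₂ / 66.1 = 0.12 → ξ₂ = 7.932 mol.
Outlet amounts (n = n₀ + Σ ν·ξ):
  H: 66.1 − 2(27.93) = 10.25
  E: 0 + 1(27.93) − 2(7.932) = 12.06
  G: 0 + 1(7.932) = 7.932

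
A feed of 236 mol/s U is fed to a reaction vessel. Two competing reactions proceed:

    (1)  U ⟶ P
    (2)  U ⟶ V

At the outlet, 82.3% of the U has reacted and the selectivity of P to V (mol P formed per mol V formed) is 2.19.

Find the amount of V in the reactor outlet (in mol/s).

Conversion of U: U consumed = 0.823 × 236 = 194.2 mol/s = 1ξ₁ + 1ξ₂.
Selectivity: 1ξ₁ / (1ξ₂) = 2.19 → ξ₁ = 2.19 ξ₂.
Substitute: (1·2.19 + 1) ξ₂ = 194.2 → ξ₂ = 60.89 mol/s, ξ₁ = 133.3 mol/s.
Outlet amounts (n = n₀ + Σ ν·ξ):
  U: 236 − 1(133.3) − 1(60.89) = 41.77
  P: 0 + 1(133.3) = 133.3
  V: 0 + 1(60.89) = 60.89

60.9 mol/s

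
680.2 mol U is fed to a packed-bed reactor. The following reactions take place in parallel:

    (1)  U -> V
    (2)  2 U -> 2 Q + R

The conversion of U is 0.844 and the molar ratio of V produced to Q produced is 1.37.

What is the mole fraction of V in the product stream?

Conversion of U: U consumed = 0.844 × 680.2 = 574.1 mol = 1ξ₁ + 2ξ₂.
Selectivity: 1ξ₁ / (2ξ₂) = 1.37 → ξ₁ = 2.74 ξ₂.
Substitute: (1·2.74 + 2) ξ₂ = 574.1 → ξ₂ = 121.1 mol, ξ₁ = 331.9 mol.
Outlet amounts (n = n₀ + Σ ν·ξ):
  U: 680.2 − 1(331.9) − 2(121.1) = 106.1
  V: 0 + 1(331.9) = 331.9
  Q: 0 + 2(121.1) = 242.2
  R: 0 + 1(121.1) = 121.1
Total out = 801.3 mol; y_V = 331.9 / 801.3 = 0.4141.

0.414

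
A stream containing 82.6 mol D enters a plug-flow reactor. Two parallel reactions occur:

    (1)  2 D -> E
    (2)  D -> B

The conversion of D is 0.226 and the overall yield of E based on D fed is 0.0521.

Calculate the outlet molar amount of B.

Yield of E: 1ξ₁ / 82.6 = 0.0521 → ξ₁ = 4.303 mol.
Conversion of D: 2ξ₁ + 1ξ₂ = 0.226 × 82.6 = 18.67 → ξ₂ = 10.06 mol.
Outlet amounts (n = n₀ + Σ ν·ξ):
  D: 82.6 − 2(4.303) − 1(10.06) = 63.93
  E: 0 + 1(4.303) = 4.303
  B: 0 + 1(10.06) = 10.06

10.1 mol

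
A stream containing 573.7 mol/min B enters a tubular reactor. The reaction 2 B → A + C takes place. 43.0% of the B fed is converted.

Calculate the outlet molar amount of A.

B reacted = 0.43 × 573.7 = 246.7 mol/min; ν_B = −2, so ξ = 246.7/2 = 123.3 mol/min.
Outlet amounts (n = n₀ + ν ξ):
  B: 573.7 − 2(123.3) = 327
  A: 0 + 1(123.3) = 123.3
  C: 0 + 1(123.3) = 123.3

123 mol/min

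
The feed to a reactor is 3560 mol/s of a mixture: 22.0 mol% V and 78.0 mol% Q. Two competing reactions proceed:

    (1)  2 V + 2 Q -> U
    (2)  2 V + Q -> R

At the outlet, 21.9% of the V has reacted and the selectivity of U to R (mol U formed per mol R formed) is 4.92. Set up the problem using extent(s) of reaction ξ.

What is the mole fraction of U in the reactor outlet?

Conversion of V: V consumed = 0.219 × 783.2 = 171.5 mol/s = 2ξ₁ + 2ξ₂.
Selectivity: 1ξ₁ / (1ξ₂) = 4.92 → ξ₁ = 4.92 ξ₂.
Substitute: (2·4.92 + 2) ξ₂ = 171.5 → ξ₂ = 14.49 mol/s, ξ₁ = 71.27 mol/s.
Outlet amounts (n = n₀ + Σ ν·ξ):
  V: 783.2 − 2(71.27) − 2(14.49) = 611.7
  Q: 2777 − 2(71.27) − 1(14.49) = 2620
  U: 0 + 1(71.27) = 71.27
  R: 0 + 1(14.49) = 14.49
Total out = 3317 mol/s; y_U = 71.27 / 3317 = 0.02149.

0.0215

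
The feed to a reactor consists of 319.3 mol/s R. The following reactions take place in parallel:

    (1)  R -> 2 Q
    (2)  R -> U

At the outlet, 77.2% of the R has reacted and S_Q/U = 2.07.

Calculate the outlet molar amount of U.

Conversion of R: R consumed = 0.772 × 319.3 = 246.5 mol/s = 1ξ₁ + 1ξ₂.
Selectivity: 2ξ₁ / (1ξ₂) = 2.07 → ξ₁ = 1.035 ξ₂.
Substitute: (1·1.035 + 1) ξ₂ = 246.5 → ξ₂ = 121.1 mol/s, ξ₁ = 125.4 mol/s.
Outlet amounts (n = n₀ + Σ ν·ξ):
  R: 319.3 − 1(125.4) − 1(121.1) = 72.8
  Q: 0 + 2(125.4) = 250.7
  U: 0 + 1(121.1) = 121.1

121 mol/s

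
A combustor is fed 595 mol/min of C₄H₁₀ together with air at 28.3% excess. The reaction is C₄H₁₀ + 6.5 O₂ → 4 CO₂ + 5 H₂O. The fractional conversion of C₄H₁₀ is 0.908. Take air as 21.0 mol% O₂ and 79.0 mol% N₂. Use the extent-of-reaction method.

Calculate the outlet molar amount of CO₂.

2160 mol/min

Stoichiometric O₂ = 6.5 × 595 = 3868 mol/min; O₂ fed = 3868 × 1.283 = 4962 mol/min.
N₂ fed = 4962 × 79/21 = 18670 mol/min.
Fuel reacted = 0.908 × 595 → ξ = 540.3 mol/min.
Outlet (n = n₀ + ν ξ):
  C₄H₁₀: 595 − 1(540.3) = 54.74
  O₂: 4962 − 6.5(540.3) = 1450
  N₂: 18670 (inert)
  CO₂: 0 + 4(540.3) = 2161
  H₂O: 0 + 5(540.3) = 2701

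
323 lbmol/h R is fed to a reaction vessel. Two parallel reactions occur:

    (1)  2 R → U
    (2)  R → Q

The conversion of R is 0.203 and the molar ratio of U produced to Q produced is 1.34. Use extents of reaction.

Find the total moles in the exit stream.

299 lbmol/h

Conversion of R: R consumed = 0.203 × 323 = 65.57 lbmol/h = 2ξ₁ + 1ξ₂.
Selectivity: 1ξ₁ / (1ξ₂) = 1.34 → ξ₁ = 1.34 ξ₂.
Substitute: (2·1.34 + 1) ξ₂ = 65.57 → ξ₂ = 17.82 lbmol/h, ξ₁ = 23.88 lbmol/h.
Outlet amounts (n = n₀ + Σ ν·ξ):
  R: 323 − 2(23.88) − 1(17.82) = 257.4
  U: 0 + 1(23.88) = 23.88
  Q: 0 + 1(17.82) = 17.82
Total out = 257.4 + 23.88 + 17.82 = 299.1 lbmol/h.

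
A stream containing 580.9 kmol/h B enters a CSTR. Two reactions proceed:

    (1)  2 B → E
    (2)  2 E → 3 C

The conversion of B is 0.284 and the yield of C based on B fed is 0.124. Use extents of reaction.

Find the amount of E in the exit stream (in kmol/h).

34.5 kmol/h

Conversion of B: B consumed = 2ξ₁ = 0.284 × 580.9 → ξ₁ = 82.49 kmol/h.
Yield of C: 3ξ₂ / 580.9 = 0.124 → ξ₂ = 24.01 kmol/h.
Outlet amounts (n = n₀ + Σ ν·ξ):
  B: 580.9 − 2(82.49) = 415.9
  E: 0 + 1(82.49) − 2(24.01) = 34.47
  C: 0 + 3(24.01) = 72.03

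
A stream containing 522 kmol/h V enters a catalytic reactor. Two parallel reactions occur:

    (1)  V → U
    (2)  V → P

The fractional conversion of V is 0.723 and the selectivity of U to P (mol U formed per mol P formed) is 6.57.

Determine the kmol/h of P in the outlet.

Conversion of V: V consumed = 0.723 × 522 = 377.4 kmol/h = 1ξ₁ + 1ξ₂.
Selectivity: 1ξ₁ / (1ξ₂) = 6.57 → ξ₁ = 6.57 ξ₂.
Substitute: (1·6.57 + 1) ξ₂ = 377.4 → ξ₂ = 49.86 kmol/h, ξ₁ = 327.6 kmol/h.
Outlet amounts (n = n₀ + Σ ν·ξ):
  V: 522 − 1(327.6) − 1(49.86) = 144.6
  U: 0 + 1(327.6) = 327.6
  P: 0 + 1(49.86) = 49.86

49.9 kmol/h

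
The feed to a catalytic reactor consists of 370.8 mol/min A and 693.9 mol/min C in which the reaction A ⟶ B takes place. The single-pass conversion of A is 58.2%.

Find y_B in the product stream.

A reacted = 0.582 × 370.8 = 215.8 mol/min; ν_A = −1, so ξ = 215.8/1 = 215.8 mol/min.
Outlet amounts (n = n₀ + ν ξ):
  A: 370.8 − 1(215.8) = 155
  B: 0 + 1(215.8) = 215.8
  C: 693.9 (inert)
Total out = 1065 mol/min; y_B = 215.8 / 1065 = 0.2027.

0.203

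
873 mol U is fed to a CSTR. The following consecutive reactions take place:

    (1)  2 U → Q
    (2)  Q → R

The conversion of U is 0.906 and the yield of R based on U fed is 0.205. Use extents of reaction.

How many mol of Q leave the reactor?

Conversion of U: U consumed = 2ξ₁ = 0.906 × 873 → ξ₁ = 395.5 mol.
Yield of R: 1ξ₂ / 873 = 0.205 → ξ₂ = 179 mol.
Outlet amounts (n = n₀ + Σ ν·ξ):
  U: 873 − 2(395.5) = 82.06
  Q: 0 + 1(395.5) − 1(179) = 216.5
  R: 0 + 1(179) = 179

217 mol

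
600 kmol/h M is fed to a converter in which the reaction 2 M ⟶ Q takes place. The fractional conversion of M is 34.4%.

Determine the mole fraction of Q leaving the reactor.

0.208

M reacted = 0.344 × 600 = 206.4 kmol/h; ν_M = −2, so ξ = 206.4/2 = 103.2 kmol/h.
Outlet amounts (n = n₀ + ν ξ):
  M: 600 − 2(103.2) = 393.6
  Q: 0 + 1(103.2) = 103.2
Total out = 496.8 kmol/h; y_Q = 103.2 / 496.8 = 0.2077.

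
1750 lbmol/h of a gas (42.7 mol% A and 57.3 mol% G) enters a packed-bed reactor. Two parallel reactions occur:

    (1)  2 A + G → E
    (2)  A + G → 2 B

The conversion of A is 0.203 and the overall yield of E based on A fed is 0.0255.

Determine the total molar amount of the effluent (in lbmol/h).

1710 lbmol/h

Yield of E: 1ξ₁ / 747.2 = 0.0255 → ξ₁ = 19.05 lbmol/h.
Conversion of A: 2ξ₁ + 1ξ₂ = 0.203 × 747.2 = 151.7 → ξ₂ = 113.6 lbmol/h.
Outlet amounts (n = n₀ + Σ ν·ξ):
  A: 747.2 − 2(19.05) − 1(113.6) = 595.6
  G: 1003 − 1(19.05) − 1(113.6) = 870.1
  E: 0 + 1(19.05) = 19.05
  B: 0 + 2(113.6) = 227.2
Total out = 595.6 + 870.1 + 19.05 + 227.2 = 1712 lbmol/h.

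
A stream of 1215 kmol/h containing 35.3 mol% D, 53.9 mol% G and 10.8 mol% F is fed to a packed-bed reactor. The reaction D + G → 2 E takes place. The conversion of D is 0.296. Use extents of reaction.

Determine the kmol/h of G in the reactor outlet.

D reacted = 0.296 × 428.9 = 127 kmol/h; ν_D = −1, so ξ = 127/1 = 127 kmol/h.
Outlet amounts (n = n₀ + ν ξ):
  D: 428.9 − 1(127) = 301.9
  G: 654.9 − 1(127) = 527.9
  E: 0 + 2(127) = 253.9
  F: 131.2 (inert)

528 kmol/h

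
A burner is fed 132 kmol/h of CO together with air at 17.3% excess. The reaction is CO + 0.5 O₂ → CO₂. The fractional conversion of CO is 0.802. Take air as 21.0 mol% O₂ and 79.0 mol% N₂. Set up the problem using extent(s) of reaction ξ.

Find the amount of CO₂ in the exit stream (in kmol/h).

Stoichiometric O₂ = 0.5 × 132 = 66 kmol/h; O₂ fed = 66 × 1.173 = 77.42 kmol/h.
N₂ fed = 77.42 × 79/21 = 291.2 kmol/h.
Fuel reacted = 0.802 × 132 → ξ = 105.9 kmol/h.
Outlet (n = n₀ + ν ξ):
  CO: 132 − 1(105.9) = 26.14
  O₂: 77.42 − 0.5(105.9) = 24.49
  N₂: 291.2 (inert)
  CO₂: 0 + 1(105.9) = 105.9

106 kmol/h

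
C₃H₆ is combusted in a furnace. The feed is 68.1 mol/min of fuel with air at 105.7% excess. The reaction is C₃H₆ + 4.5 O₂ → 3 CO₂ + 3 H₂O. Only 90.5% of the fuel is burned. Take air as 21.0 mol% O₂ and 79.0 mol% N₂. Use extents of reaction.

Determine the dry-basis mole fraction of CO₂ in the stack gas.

0.0634

Stoichiometric O₂ = 4.5 × 68.1 = 306.4 mol/min; O₂ fed = 306.4 × 2.057 = 630.4 mol/min.
N₂ fed = 630.4 × 79/21 = 2371 mol/min.
Fuel reacted = 0.905 × 68.1 → ξ = 61.63 mol/min.
Outlet (n = n₀ + ν ξ):
  C₃H₆: 68.1 − 1(61.63) = 6.469
  O₂: 630.4 − 4.5(61.63) = 353
  N₂: 2371 (inert)
  CO₂: 0 + 3(61.63) = 184.9
  H₂O: 0 + 3(61.63) = 184.9
Dry total = 2916 mol/min; y_CO₂ (dry) = 184.9 / 2916 = 0.06341.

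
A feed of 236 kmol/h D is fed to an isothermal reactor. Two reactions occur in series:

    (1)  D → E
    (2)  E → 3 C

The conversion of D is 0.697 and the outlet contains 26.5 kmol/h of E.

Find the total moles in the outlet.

Conversion of D: D consumed = 1ξ₁ = 0.697 × 236 → ξ₁ = 164.5 kmol/h.
E balance: n_E = 0 + 1ξ₁ − 1ξ₂ = 26.5 → ξ₂ = (1·164.5 − 26.5)/1 = 138 kmol/h.
Outlet amounts (n = n₀ + Σ ν·ξ):
  D: 236 − 1(164.5) = 71.51
  E: 0 + 1(164.5) − 1(138) = 26.5
  C: 0 + 3(138) = 414
Total out = 71.51 + 26.5 + 414 = 512 kmol/h.

512 kmol/h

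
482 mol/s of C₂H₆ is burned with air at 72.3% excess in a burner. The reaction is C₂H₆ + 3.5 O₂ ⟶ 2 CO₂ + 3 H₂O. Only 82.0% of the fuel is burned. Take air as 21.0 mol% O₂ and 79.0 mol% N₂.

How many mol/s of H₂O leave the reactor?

1190 mol/s

Stoichiometric O₂ = 3.5 × 482 = 1687 mol/s; O₂ fed = 1687 × 1.723 = 2907 mol/s.
N₂ fed = 2907 × 79/21 = 10930 mol/s.
Fuel reacted = 0.82 × 482 → ξ = 395.2 mol/s.
Outlet (n = n₀ + ν ξ):
  C₂H₆: 482 − 1(395.2) = 86.76
  O₂: 2907 − 3.5(395.2) = 1523
  N₂: 10930 (inert)
  CO₂: 0 + 2(395.2) = 790.5
  H₂O: 0 + 3(395.2) = 1186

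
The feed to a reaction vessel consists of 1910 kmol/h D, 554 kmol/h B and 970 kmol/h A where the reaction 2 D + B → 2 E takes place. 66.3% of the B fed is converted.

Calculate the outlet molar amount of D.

1180 kmol/h

B reacted = 0.663 × 554 = 367.3 kmol/h; ν_B = −1, so ξ = 367.3/1 = 367.3 kmol/h.
Outlet amounts (n = n₀ + ν ξ):
  D: 1910 − 2(367.3) = 1175
  B: 554 − 1(367.3) = 186.7
  E: 0 + 2(367.3) = 734.6
  A: 970 (inert)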